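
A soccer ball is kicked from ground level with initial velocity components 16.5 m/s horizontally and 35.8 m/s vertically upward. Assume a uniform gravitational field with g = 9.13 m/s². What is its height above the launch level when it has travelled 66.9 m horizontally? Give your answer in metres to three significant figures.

x = vₓ t ⇒ t = 66.9/16.50 = 4.055 s.
Height: y = v_y0 t − ½ g t² = 35.80 × 4.055 − 4.565 × 4.055² = 145.2 − 75.05 = 70.11 m.

70.1 m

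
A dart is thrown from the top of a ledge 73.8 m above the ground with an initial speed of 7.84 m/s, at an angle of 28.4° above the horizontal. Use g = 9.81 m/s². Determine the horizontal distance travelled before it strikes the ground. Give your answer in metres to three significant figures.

29.5 m

Resolve: vₓ = 7.840 cos 28.4° = 6.896 m/s and v_y0 = 7.840 sin 28.4° = 3.729 m/s.
With up positive and y = 0 at the ground: y(t) = 73.8 + (3.729) t − 4.905 t². Setting y = 0 and taking the positive root: t = [3.729 + √(3.729² + 2·9.81·73.8)] / 9.81 = (3.729 + 38.23) / 9.81 = 4.278 s.
Horizontal distance: R = vₓ t = 6.896 × 4.278 = 29.50 m.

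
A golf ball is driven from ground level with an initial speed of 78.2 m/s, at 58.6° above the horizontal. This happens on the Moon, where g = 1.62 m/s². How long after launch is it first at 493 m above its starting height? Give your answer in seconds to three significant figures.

Resolve: vₓ = 78.20 cos 58.6° = 40.74 m/s and v_y0 = 78.20 sin 58.6° = 66.75 m/s.
Set y = v_y0 t − ½ g t² = 493: 0.8100 t² − 66.75 t + 493 = 0.
Quadratic formula: t = (66.75 ± √2857.9) / 1.62 = (66.75 ± 53.46) / 1.62 → t = 8.202 s or 74.20 s.
The first (ascending) time is 8.202 s.

8.20 s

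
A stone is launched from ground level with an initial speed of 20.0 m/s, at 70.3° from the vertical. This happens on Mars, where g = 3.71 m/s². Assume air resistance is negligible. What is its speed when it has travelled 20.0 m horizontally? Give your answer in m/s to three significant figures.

19.0 m/s

Components: vₓ = 20.00 sin 70.3° = 18.83 m/s, v_y0 = 20.00 cos 70.3° = 6.742 m/s.
Time to reach x = 20.0 m: t = x/vₓ = 20.0/18.83 = 1.062 s.
Vertical velocity there: v_y = v_y0 − g t = 6.742 − 3.71 × 1.062 = 2.801 m/s.
Speed: √(vₓ² + v_y²) = √(18.83² + 2.801²) = 19.04 m/s.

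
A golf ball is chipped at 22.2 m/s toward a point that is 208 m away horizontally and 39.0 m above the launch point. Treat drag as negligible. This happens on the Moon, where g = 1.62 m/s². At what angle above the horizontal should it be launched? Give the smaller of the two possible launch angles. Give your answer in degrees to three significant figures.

34.8°

Trajectory: y = x tanθ − g x² (1 + tan²θ)/(2v₀²). With x = 208, y = 39.0, v₀ = 22.2, g = 1.62:
71.11 tan²θ − 208 tanθ + (110.1) = 0.
tanθ = [208 ± √(208² − 4 × 71.11 × (110.1))] / (2 × 71.11) = (208 ± 109.3) / 142.2, giving tanθ = 0.6940 or 2.231.
θ = 34.76° or 65.86°; the smaller is 34.76°.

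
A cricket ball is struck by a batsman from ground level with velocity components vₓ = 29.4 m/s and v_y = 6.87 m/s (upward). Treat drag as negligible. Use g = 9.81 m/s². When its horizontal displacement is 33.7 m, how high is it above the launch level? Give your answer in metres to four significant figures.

Time to reach x = 33.7 m: t = x/vₓ = 33.7/29.40 = 1.146 s.
Height: y = v_y0 t − ½ g t² = 6.870 × 1.146 − 4.905 × 1.146² = 7.875 − 6.445 = 1.430 m.

1.430 m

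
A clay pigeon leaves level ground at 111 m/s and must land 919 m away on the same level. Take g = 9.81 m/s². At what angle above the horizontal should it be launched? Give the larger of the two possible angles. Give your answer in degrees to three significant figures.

66.5°

R = v₀² sin 2θ / g gives sin 2θ = gR/v₀² = 9.81·919/111² = 0.7317.
2θ = 47.03° or 180° − 47.03° = 133.0°, so θ = 23.51° or 66.49°.
The larger angle is 66.49°.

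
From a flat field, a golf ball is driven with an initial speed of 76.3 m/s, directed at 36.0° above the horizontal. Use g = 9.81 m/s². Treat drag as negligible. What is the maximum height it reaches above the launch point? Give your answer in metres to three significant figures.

103 m

Components: vₓ = 76.30 cos 36.0° = 61.73 m/s, v_y0 = 76.30 sin 36.0° = 44.85 m/s.
At the apex v_y = 0, so H = v_y0²/(2g) = 44.85²/19.62 = 102.5 m.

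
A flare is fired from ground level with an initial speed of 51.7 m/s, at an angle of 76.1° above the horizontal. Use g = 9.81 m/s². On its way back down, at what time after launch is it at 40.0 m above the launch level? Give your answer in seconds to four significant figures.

Horizontal component vₓ = 51.70 cos 76.1° = 12.42 m/s; vertical v_y0 = 51.70 sin 76.1° = 50.19 m/s.
Require v_y0 t − ½ g t² = 40.0, i.e. 4.905 t² − 50.19 t + 40.0 = 0.
t = [50.19 ± √(50.19² − 2·9.81·40.0)] / 9.81 = (50.19 ± 41.64) / 9.81, so t = 0.8712 s or t = 9.360 s.
The descending-branch root is 9.360 s.

9.360 s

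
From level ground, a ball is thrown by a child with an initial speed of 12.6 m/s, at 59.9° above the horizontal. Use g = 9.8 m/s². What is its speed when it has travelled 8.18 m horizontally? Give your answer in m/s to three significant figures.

6.57 m/s

vₓ = 12.60 cos 59.9° = 6.319 m/s; v_y0 = 12.60 sin 59.9° = 10.90 m/s.
Time to reach x = 8.18 m: t = x/vₓ = 8.18/6.319 = 1.295 s.
Vertical velocity there: v_y = v_y0 − g t = 10.90 − 9.80 × 1.295 = −1.785 m/s.
Speed: √(vₓ² + v_y²) = √(6.319² + 1.785²) = 6.566 m/s.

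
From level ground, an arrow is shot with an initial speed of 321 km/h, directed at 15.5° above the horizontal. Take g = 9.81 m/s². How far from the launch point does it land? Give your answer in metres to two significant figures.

Convert: 321 km/h = 321/3.6 = 89.17 m/s.
Resolve: vₓ = 89.17 cos 15.5° = 85.92 m/s and v_y0 = 89.17 sin 15.5° = 23.83 m/s.
Flight time T = 2 v_y0 / g = 4.858 s.
Horizontal distance R = vₓ T = 85.92 × 4.858 = 417.4 m.

420 m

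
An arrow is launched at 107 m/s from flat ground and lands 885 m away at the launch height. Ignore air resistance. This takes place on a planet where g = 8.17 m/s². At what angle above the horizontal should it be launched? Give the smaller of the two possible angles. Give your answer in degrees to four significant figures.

From R = (v₀²/g) sin 2θ: sin 2θ = 8.17 × 885 / 11449 = 0.6315.
2θ = 39.16° or 180° − 39.16° = 140.8°, so θ = 19.58° or 70.42°.
The smaller angle is 19.58°.

19.58°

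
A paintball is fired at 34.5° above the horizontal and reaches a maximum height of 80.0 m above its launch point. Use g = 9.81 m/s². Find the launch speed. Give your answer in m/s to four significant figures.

69.95 m/s

At the peak v_y = 0, so v_y0 = √(2gH) = √(2 × 9.81 × 80.0) = 39.62 m/s.
v_y0 = v₀ sin θ ⇒ v₀ = 39.62 / sin 34.5° = 69.95 m/s.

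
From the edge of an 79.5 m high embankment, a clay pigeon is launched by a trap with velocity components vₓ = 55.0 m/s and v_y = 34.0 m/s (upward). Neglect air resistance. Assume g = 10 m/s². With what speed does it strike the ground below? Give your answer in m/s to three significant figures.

76.0 m/s

With up positive and y = 0 at the ground: y(t) = 79.5 + (34.00) t − 5.000 t². Setting y = 0 and taking the positive root: t = [34.00 + √(34.00² + 2·10.0·79.5)] / 10.0 = (34.00 + 52.40) / 10.0 = 8.640 s.
Vertical velocity at impact: v_y = v_y0 − g t = 34.00 − 10.0 × 8.640 = −52.40 m/s.
Speed: |v| = √(vₓ² + v_y²) = √(55.00² + 52.40²) = 75.97 m/s.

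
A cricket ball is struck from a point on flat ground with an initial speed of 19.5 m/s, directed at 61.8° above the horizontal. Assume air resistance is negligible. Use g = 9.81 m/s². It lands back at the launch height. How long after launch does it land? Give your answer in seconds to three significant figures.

Resolve: vₓ = 19.50 cos 61.8° = 9.215 m/s and v_y0 = 19.50 sin 61.8° = 17.19 m/s.
It returns to y = 0 when t = 2 v_y0 / g = 2(17.19)/9.81 = 3.504 s.

3.50 s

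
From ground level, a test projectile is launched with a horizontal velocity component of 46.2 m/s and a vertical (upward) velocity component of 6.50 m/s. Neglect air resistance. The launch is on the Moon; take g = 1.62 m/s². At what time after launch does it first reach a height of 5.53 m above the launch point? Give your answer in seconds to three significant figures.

0.967 s

Height y(t) = 6.500 t − 0.8100 t² = 5.53 gives 0.8100 t² − 6.500 t + 5.53 = 0.
t = [6.500 ± √(6.500² − 2·1.62·5.53)] / 1.62 = (6.500 ± 4.933) / 1.62, so t = 0.9674 s or t = 7.057 s.
The first (ascending) time is 0.9674 s.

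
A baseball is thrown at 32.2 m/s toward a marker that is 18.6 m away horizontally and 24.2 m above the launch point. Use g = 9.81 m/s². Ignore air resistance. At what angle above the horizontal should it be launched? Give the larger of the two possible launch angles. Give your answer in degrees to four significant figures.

84.14°

Trajectory: y = x tanθ − g x² (1 + tan²θ)/(2v₀²). With x = 18.6, y = 24.2, v₀ = 32.2, g = 9.81:
1.637 tan²θ − 18.6 tanθ + (25.84) = 0.
tanθ = [18.6 ± √(18.6² − 4 × 1.637 × (25.84))] / (2 × 1.637) = (18.6 ± 13.30) / 3.273, giving tanθ = 1.620 or 9.745.
θ = 58.31° or 84.14°; the larger is 84.14°.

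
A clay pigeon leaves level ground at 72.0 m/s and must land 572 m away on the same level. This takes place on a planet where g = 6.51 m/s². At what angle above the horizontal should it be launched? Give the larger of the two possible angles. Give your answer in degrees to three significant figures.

67.0°

Level-ground range R = v₀² sin(2θ)/g ⇒ sin(2θ) = gR/v₀² = 6.51 × 572 / 72.0² = 0.7183.
2θ = 45.92° or 180° − 45.92° = 134.1°, so θ = 22.96° or 67.04°.
The larger angle is 67.04°.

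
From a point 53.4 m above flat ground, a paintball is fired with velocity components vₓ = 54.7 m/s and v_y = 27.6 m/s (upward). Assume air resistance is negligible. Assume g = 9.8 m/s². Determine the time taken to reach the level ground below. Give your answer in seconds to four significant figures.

With up positive and y = 0 at the ground: y(t) = 53.4 + (27.60) t − 4.900 t². Setting y = 0 and taking the positive root: t = [27.60 + √(27.60² + 2·9.80·53.4)] / 9.80 = (27.60 + 42.53) / 9.80 = 7.156 s.

7.156 s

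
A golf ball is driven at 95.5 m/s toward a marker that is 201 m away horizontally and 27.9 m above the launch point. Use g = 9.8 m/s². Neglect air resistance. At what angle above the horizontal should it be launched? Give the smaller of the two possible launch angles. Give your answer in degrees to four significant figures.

Trajectory: y = x tanθ − g x² (1 + tan²θ)/(2v₀²). With x = 201, y = 27.9, v₀ = 95.5, g = 9.80:
21.71 tan²θ − 201 tanθ + (49.61) = 0.
tanθ = [201 ± √(201² − 4 × 21.71 × (49.61))] / (2 × 21.71) = (201 ± 190.0) / 43.41, giving tanθ = 0.2537 or 9.006.
θ = 14.24° or 83.66°; the smaller is 14.24°.

14.24°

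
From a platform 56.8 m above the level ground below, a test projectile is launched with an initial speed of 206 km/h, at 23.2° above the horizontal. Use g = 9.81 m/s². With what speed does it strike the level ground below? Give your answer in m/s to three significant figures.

Convert: 206 km/h = 206/3.6 = 57.22 m/s.
vₓ = 57.22 cos 23.2° = 52.59 m/s; v_y0 = 57.22 sin 23.2° = 22.54 m/s.
Vertical motion (up positive, ground at y = 0): 4.905 t² − (22.54) t − 56.8 = 0, so t = (22.54 + √(22.54² + 2·9.81·56.8)) / 9.81 = (22.54 + 40.28) / 9.81 = 6.404 s.
Vertical velocity at impact: v_y = v_y0 − g t = 22.54 − 9.81 × 6.404 = −40.28 m/s.
Speed: |v| = √(vₓ² + v_y²) = √(52.59² + 40.28²) = 66.25 m/s.

66.2 m/s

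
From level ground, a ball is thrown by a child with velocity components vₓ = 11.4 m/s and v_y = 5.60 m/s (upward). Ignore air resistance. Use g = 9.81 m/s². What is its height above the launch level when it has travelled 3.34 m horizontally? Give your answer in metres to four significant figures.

1.220 m

At x = 3.34 m, t = x/vₓ = 3.34/11.40 = 0.2930 s.
Height: y = v_y0 t − ½ g t² = 5.600 × 0.2930 − 4.905 × 0.2930² = 1.641 − 0.4210 = 1.220 m.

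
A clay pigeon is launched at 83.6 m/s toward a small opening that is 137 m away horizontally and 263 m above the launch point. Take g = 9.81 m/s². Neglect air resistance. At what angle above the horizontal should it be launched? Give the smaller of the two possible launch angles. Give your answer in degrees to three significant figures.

Trajectory: y = x tanθ − g x² (1 + tan²θ)/(2v₀²). With x = 137, y = 263, v₀ = 83.6, g = 9.81:
13.17 tan²θ − 137 tanθ + (276.2) = 0.
tanθ = [137 ± √(137² − 4 × 13.17 × (276.2))] / (2 × 13.17) = (137 ± 64.94) / 26.34, giving tanθ = 2.735 or 7.665.
θ = 69.92° or 82.57°; the smaller is 69.92°.

69.9°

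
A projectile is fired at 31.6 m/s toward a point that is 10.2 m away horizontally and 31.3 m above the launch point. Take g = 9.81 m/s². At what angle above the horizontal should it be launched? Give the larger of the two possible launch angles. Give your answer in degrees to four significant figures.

Trajectory: y = x tanθ − g x² (1 + tan²θ)/(2v₀²). With x = 10.2, y = 31.3, v₀ = 31.6, g = 9.81:
0.5111 tan²θ − 10.2 tanθ + (31.81) = 0.
tanθ = [10.2 ± √(10.2² − 4 × 0.5111 × (31.81))] / (2 × 0.5111) = (10.2 ± 6.246) / 1.022, giving tanθ = 3.869 or 16.09.
θ = 75.51° or 86.44°; the larger is 86.44°.

86.44°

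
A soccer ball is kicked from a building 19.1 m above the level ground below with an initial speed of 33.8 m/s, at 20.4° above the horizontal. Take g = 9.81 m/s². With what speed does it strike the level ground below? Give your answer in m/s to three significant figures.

Horizontal component vₓ = 33.80 cos 20.4° = 31.68 m/s; vertical v_y0 = 33.80 sin 20.4° = 11.78 m/s.
With up positive and y = 0 at the ground: y(t) = 19.1 + (11.78) t − 4.905 t². Setting y = 0 and taking the positive root: t = [11.78 + √(11.78² + 2·9.81·19.1)] / 9.81 = (11.78 + 22.66) / 9.81 = 3.511 s.
Vertical velocity at impact: v_y = v_y0 − g t = 11.78 − 9.81 × 3.511 = −22.66 m/s.
Speed: |v| = √(vₓ² + v_y²) = √(31.68² + 22.66²) = 38.95 m/s.

39.0 m/s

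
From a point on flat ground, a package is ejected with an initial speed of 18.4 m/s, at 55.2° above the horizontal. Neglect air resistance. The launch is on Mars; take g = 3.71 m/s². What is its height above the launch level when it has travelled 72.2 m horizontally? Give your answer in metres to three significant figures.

Components: vₓ = 18.40 cos 55.2° = 10.50 m/s, v_y0 = 18.40 sin 55.2° = 15.11 m/s.
x = vₓ t ⇒ t = 72.2/10.50 = 6.875 s.
Height: y = v_y0 t − ½ g t² = 15.11 × 6.875 − 1.855 × 6.875² = 103.9 − 87.69 = 16.19 m.

16.2 m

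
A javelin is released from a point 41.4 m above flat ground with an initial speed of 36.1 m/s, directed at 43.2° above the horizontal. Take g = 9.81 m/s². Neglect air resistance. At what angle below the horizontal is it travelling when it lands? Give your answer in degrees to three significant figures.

Resolve: vₓ = 36.10 cos 43.2° = 26.32 m/s and v_y0 = 36.10 sin 43.2° = 24.71 m/s.
Vertical motion (up positive, ground at y = 0): 4.905 t² − (24.71) t − 41.4 = 0, so t = (24.71 + √(24.71² + 2·9.81·41.4)) / 9.81 = (24.71 + 37.72) / 9.81 = 6.364 s.
At impact: v_y = v_y0 − g t = −37.72 m/s; vₓ = 26.32 m/s.
Angle below horizontal: arctan(|v_y|/vₓ) = arctan(37.72/26.32) = 55.10°.

55.1°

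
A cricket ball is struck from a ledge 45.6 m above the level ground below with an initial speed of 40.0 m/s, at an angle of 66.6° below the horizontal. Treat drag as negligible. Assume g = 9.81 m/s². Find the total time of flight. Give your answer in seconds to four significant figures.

vₓ = 40.00 cos 66.6° = 15.89 m/s; v_y0 = −36.71 m/s (downward).
With up positive and y = 0 at the ground: y(t) = 45.6 + (−36.71) t − 4.905 t². Setting y = 0 and taking the positive root: t = [−36.71 + √(36.71² + 2·9.81·45.6)] / 9.81 = (−36.71 + 47.35) / 9.81 = 1.085 s.

1.085 s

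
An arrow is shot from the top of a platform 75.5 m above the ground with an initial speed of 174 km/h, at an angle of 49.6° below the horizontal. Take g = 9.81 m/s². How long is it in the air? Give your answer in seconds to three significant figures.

1.68 s

Convert: 174 km/h = 174/3.6 = 48.33 m/s.
Resolve: vₓ = 48.33 cos 49.6° = 31.33 m/s and v_y0 = −36.81 m/s (downward).
With up positive and y = 0 at the ground: y(t) = 75.5 + (−36.81) t − 4.905 t². Setting y = 0 and taking the positive root: t = [−36.81 + √(36.81² + 2·9.81·75.5)] / 9.81 = (−36.81 + 53.26) / 9.81 = 1.677 s.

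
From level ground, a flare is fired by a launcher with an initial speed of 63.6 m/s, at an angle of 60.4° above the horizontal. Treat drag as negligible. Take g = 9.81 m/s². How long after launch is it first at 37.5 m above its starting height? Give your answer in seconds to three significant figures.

Resolve: vₓ = 63.60 cos 60.4° = 31.41 m/s and v_y0 = 63.60 sin 60.4° = 55.30 m/s.
Set y = v_y0 t − ½ g t² = 37.5: 4.905 t² − 55.30 t + 37.5 = 0.
t = [55.30 ± √(55.30² − 2·9.81·37.5)] / 9.81 = (55.30 ± 48.19) / 9.81, so t = 0.7247 s or t = 10.55 s.
The first (ascending) time is 0.7247 s.

0.725 s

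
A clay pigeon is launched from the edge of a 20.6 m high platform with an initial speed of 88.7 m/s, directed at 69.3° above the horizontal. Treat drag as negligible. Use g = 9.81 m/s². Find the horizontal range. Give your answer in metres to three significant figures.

vₓ = 88.70 cos 69.3° = 31.35 m/s; v_y0 = 88.70 sin 69.3° = 82.97 m/s.
With up positive and y = 0 at the ground: y(t) = 20.6 + (82.97) t − 4.905 t². Setting y = 0 and taking the positive root: t = [82.97 + √(82.97² + 2·9.81·20.6)] / 9.81 = (82.97 + 85.37) / 9.81 = 17.16 s.
Horizontal distance: R = vₓ t = 31.35 × 17.16 = 538.0 m.

538 m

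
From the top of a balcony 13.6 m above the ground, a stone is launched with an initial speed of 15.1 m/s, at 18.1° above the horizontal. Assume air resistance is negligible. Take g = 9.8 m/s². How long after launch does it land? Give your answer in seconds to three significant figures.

Horizontal component vₓ = 15.10 cos 18.1° = 14.35 m/s; vertical v_y0 = 15.10 sin 18.1° = 4.691 m/s.
Vertical motion (up positive, ground at y = 0): 4.900 t² − (4.691) t − 13.6 = 0, so t = (4.691 + √(4.691² + 2·9.80·13.6)) / 9.80 = (4.691 + 16.99) / 9.80 = 2.212 s.

2.21 s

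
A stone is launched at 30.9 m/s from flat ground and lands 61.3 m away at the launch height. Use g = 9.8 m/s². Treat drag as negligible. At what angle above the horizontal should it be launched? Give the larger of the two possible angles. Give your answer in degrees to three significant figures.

70.5°

From R = (v₀²/g) sin 2θ: sin 2θ = 9.80 × 61.3 / 954.81 = 0.6292.
2θ = 38.99° or 180° − 38.99° = 141.0°, so θ = 19.49° or 70.51°.
The larger angle is 70.51°.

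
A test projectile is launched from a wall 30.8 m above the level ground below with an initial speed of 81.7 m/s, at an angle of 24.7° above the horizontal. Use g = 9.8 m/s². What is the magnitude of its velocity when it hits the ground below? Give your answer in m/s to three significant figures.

85.3 m/s

Components: vₓ = 81.70 cos 24.7° = 74.23 m/s, v_y0 = 81.70 sin 24.7° = 34.14 m/s.
Vertical motion (up positive, ground at y = 0): 4.900 t² − (34.14) t − 30.8 = 0, so t = (34.14 + √(34.14² + 2·9.80·30.8)) / 9.80 = (34.14 + 42.06) / 9.80 = 7.776 s.
Vertical velocity at impact: v_y = v_y0 − g t = 34.14 − 9.80 × 7.776 = −42.06 m/s.
Speed: |v| = √(vₓ² + v_y²) = √(74.23² + 42.06²) = 85.31 m/s.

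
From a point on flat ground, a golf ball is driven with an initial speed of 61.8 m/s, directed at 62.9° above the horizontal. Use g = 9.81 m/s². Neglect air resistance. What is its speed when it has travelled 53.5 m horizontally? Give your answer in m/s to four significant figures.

Resolve: vₓ = 61.80 cos 62.9° = 28.15 m/s and v_y0 = 61.80 sin 62.9° = 55.02 m/s.
Time to reach x = 53.5 m: t = x/vₓ = 53.5/28.15 = 1.900 s.
Vertical velocity there: v_y = v_y0 − g t = 55.02 − 9.81 × 1.900 = 36.37 m/s.
Speed: √(vₓ² + v_y²) = √(28.15² + 36.37²) = 46.00 m/s.

46.00 m/s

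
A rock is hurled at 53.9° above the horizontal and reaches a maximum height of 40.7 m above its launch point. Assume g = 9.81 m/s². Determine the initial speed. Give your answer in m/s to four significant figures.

34.97 m/s

At the peak v_y = 0, so v_y0 = √(2gH) = √(2 × 9.81 × 40.7) = 28.26 m/s.
v_y0 = v₀ sin θ ⇒ v₀ = 28.26 / sin 53.9° = 34.97 m/s.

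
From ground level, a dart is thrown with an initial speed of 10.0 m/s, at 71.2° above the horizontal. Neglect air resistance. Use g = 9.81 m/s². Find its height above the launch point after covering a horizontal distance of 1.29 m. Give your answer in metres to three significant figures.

3.00 m

Horizontal component vₓ = 10.00 cos 71.2° = 3.223 m/s; vertical v_y0 = 10.00 sin 71.2° = 9.466 m/s.
At x = 1.29 m, t = x/vₓ = 1.29/3.223 = 0.4003 s.
Height: y = v_y0 t − ½ g t² = 9.466 × 0.4003 − 4.905 × 0.4003² = 3.789 − 0.7859 = 3.003 m.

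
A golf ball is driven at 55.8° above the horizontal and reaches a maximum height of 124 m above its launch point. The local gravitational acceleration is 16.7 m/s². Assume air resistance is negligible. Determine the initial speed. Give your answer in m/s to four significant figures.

At the peak v_y = 0, so v_y0 = √(2gH) = √(2 × 16.7 × 124) = 64.36 m/s.
v_y0 = v₀ sin θ ⇒ v₀ = 64.36 / sin 55.8° = 77.81 m/s.

77.81 m/s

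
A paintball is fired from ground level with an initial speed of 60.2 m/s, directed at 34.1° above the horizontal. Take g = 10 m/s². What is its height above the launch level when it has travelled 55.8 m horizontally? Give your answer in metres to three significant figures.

Horizontal component vₓ = 60.20 cos 34.1° = 49.85 m/s; vertical v_y0 = 60.20 sin 34.1° = 33.75 m/s.
At x = 55.8 m, t = x/vₓ = 55.8/49.85 = 1.119 s.
Height: y = v_y0 t − ½ g t² = 33.75 × 1.119 − 5.000 × 1.119² = 37.78 − 6.265 = 31.51 m.

31.5 m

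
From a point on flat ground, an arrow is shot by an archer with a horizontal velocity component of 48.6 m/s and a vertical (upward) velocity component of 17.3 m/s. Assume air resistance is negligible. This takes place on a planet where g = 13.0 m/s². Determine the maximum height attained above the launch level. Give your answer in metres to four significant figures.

11.51 m

At the apex v_y = 0, so H = v_y0²/(2g) = 17.30²/26.00 = 11.51 m.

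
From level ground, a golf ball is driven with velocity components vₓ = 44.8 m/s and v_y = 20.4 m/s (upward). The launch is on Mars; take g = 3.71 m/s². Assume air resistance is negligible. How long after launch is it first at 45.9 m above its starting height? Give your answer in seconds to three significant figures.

3.16 s

Height y(t) = 20.40 t − 1.855 t² = 45.9 gives 1.855 t² − 20.40 t + 45.9 = 0.
t = [20.40 ± √(20.40² − 2·3.71·45.9)] / 3.71 = (20.40 ± 8.694) / 3.71, so t = 3.155 s or t = 7.842 s.
The first (ascending) time is 3.155 s.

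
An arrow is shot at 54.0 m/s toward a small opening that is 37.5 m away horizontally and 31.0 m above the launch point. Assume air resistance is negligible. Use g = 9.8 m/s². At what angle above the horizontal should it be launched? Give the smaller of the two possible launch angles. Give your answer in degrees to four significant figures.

Trajectory: y = x tanθ − g x² (1 + tan²θ)/(2v₀²). With x = 37.5, y = 31.0, v₀ = 54.0, g = 9.80:
2.363 tan²θ − 37.5 tanθ + (33.36) = 0.
tanθ = [37.5 ± √(37.5² − 4 × 2.363 × (33.36))] / (2 × 2.363) = (37.5 ± 33.03) / 4.726, giving tanθ = 0.9461 or 14.92.
θ = 43.41° or 86.17°; the smaller is 43.41°.

43.41°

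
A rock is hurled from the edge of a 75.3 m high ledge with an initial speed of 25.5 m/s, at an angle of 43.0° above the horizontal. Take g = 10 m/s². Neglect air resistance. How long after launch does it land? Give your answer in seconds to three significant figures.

Horizontal component vₓ = 25.50 cos 43.0° = 18.65 m/s; vertical v_y0 = 25.50 sin 43.0° = 17.39 m/s.
The projectile lands when y = 75.3 + (17.39) t − ½·10.0·t² = 0. Positive root: t = (17.39 + √(17.39² + 2·10.0·75.3)) / 10.0 = (17.39 + 42.53) / 10.0 = 5.992 s.

5.99 s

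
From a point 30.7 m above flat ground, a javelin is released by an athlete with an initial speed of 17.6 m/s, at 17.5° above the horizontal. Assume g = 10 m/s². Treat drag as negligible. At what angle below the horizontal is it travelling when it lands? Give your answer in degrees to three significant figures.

Horizontal component vₓ = 17.60 cos 17.5° = 16.79 m/s; vertical v_y0 = 17.60 sin 17.5° = 5.292 m/s.
The projectile lands when y = 30.7 + (5.292) t − ½·10.0·t² = 0. Positive root: t = (5.292 + √(5.292² + 2·10.0·30.7)) / 10.0 = (5.292 + 25.34) / 10.0 = 3.063 s.
At impact: v_y = v_y0 − g t = −25.34 m/s; vₓ = 16.79 m/s.
Angle below horizontal: arctan(|v_y|/vₓ) = arctan(25.34/16.79) = 56.48°.

56.5°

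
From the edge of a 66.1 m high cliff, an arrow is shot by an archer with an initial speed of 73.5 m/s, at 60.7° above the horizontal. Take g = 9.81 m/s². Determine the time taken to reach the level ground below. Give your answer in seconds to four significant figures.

14.03 s

Components: vₓ = 73.50 cos 60.7° = 35.97 m/s, v_y0 = 73.50 sin 60.7° = 64.10 m/s.
Vertical motion (up positive, ground at y = 0): 4.905 t² − (64.10) t − 66.1 = 0, so t = (64.10 + √(64.10² + 2·9.81·66.1)) / 9.81 = (64.10 + 73.52) / 9.81 = 14.03 s.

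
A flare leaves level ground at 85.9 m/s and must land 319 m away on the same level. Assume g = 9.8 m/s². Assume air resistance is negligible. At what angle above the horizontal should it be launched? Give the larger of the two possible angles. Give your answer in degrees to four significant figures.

Level-ground range R = v₀² sin(2θ)/g ⇒ sin(2θ) = gR/v₀² = 9.80 × 319 / 85.9² = 0.4237.
2θ = 25.07° or 180° − 25.07° = 154.9°, so θ = 12.53° or 77.47°.
The larger angle is 77.47°.

77.47°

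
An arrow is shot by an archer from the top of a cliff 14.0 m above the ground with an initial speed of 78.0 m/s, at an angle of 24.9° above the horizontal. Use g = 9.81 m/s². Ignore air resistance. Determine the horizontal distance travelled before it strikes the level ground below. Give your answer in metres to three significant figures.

502 m

Resolve: vₓ = 78.00 cos 24.9° = 70.75 m/s and v_y0 = 78.00 sin 24.9° = 32.84 m/s.
The projectile lands when y = 14.0 + (32.84) t − ½·9.81·t² = 0. Positive root: t = (32.84 + √(32.84² + 2·9.81·14.0)) / 9.81 = (32.84 + 36.79) / 9.81 = 7.098 s.
Horizontal distance: R = vₓ t = 70.75 × 7.098 = 502.1 m.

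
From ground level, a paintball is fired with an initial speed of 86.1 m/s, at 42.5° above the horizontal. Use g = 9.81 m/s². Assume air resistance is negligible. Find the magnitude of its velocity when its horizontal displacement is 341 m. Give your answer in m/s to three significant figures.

63.7 m/s

Resolve: vₓ = 86.10 cos 42.5° = 63.48 m/s and v_y0 = 86.10 sin 42.5° = 58.17 m/s.
x = vₓ t ⇒ t = 341/63.48 = 5.372 s.
Vertical velocity there: v_y = v_y0 − g t = 58.17 − 9.81 × 5.372 = 5.471 m/s.
Speed: √(vₓ² + v_y²) = √(63.48² + 5.471²) = 63.71 m/s.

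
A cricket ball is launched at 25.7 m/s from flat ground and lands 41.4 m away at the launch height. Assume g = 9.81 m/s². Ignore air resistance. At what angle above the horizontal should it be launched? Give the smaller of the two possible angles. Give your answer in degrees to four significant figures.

18.97°

R = v₀² sin 2θ / g gives sin 2θ = gR/v₀² = 9.81·41.4/25.7² = 0.6149.
2θ = 37.94° or 180° − 37.94° = 142.1°, so θ = 18.97° or 71.03°.
The smaller angle is 18.97°.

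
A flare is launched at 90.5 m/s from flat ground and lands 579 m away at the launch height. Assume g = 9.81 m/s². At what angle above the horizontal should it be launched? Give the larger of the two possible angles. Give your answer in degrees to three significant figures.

R = v₀² sin 2θ / g gives sin 2θ = gR/v₀² = 9.81·579/90.5² = 0.6935.
2θ = 43.91° or 180° − 43.91° = 136.1°, so θ = 21.95° or 68.05°.
The larger angle is 68.05°.

68.0°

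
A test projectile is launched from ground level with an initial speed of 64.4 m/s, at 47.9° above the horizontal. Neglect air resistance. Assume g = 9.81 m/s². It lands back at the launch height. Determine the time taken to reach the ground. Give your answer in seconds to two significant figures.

Components: vₓ = 64.40 cos 47.9° = 43.18 m/s, v_y0 = 64.40 sin 47.9° = 47.78 m/s.
Landing at launch height ⇒ T = 2 v_y0 / g = 2 × 47.78 / 9.81 = 9.742 s.

9.7 s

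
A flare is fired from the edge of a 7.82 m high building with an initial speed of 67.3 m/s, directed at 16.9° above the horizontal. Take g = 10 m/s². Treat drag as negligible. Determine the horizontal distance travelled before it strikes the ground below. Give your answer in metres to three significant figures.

276 m

Components: vₓ = 67.30 cos 16.9° = 64.39 m/s, v_y0 = 67.30 sin 16.9° = 19.56 m/s.
With up positive and y = 0 at the ground: y(t) = 7.82 + (19.56) t − 5.000 t². Setting y = 0 and taking the positive root: t = [19.56 + √(19.56² + 2·10.0·7.82)] / 10.0 = (19.56 + 23.22) / 10.0 = 4.278 s.
Horizontal distance: R = vₓ t = 64.39 × 4.278 = 275.5 m.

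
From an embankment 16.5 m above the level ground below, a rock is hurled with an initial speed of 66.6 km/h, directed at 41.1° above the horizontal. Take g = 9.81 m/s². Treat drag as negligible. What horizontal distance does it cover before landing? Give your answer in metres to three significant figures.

Convert: 66.6 km/h = 66.6/3.6 = 18.50 m/s.
Horizontal component vₓ = 18.50 cos 41.1° = 13.94 m/s; vertical v_y0 = 18.50 sin 41.1° = 12.16 m/s.
The projectile lands when y = 16.5 + (12.16) t − ½·9.81·t² = 0. Positive root: t = (12.16 + √(12.16² + 2·9.81·16.5)) / 9.81 = (12.16 + 21.72) / 9.81 = 3.453 s.
Horizontal distance: R = vₓ t = 13.94 × 3.453 = 48.14 m.

48.1 m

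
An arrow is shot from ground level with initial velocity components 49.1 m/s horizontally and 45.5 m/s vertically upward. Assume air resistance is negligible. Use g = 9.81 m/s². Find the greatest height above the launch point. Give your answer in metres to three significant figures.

106 m

At the apex v_y = 0, so H = v_y0²/(2g) = 45.50²/19.62 = 105.5 m.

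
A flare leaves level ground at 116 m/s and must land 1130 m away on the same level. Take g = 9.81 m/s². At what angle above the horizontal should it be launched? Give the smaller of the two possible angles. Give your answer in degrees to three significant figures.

Level-ground range R = v₀² sin(2θ)/g ⇒ sin(2θ) = gR/v₀² = 9.81 × 1130 / 116² = 0.8238.
2θ = 55.47° or 180° − 55.47° = 124.5°, so θ = 27.73° or 62.27°.
The smaller angle is 27.73°.

27.7°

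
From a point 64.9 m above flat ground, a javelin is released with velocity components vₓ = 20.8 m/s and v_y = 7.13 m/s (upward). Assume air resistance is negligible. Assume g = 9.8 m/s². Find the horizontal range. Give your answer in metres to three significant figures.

The projectile lands when y = 64.9 + (7.130) t − ½·9.80·t² = 0. Positive root: t = (7.130 + √(7.130² + 2·9.80·64.9)) / 9.80 = (7.130 + 36.37) / 9.80 = 4.439 s.
Horizontal distance: R = vₓ t = 20.80 × 4.439 = 92.33 m.

92.3 m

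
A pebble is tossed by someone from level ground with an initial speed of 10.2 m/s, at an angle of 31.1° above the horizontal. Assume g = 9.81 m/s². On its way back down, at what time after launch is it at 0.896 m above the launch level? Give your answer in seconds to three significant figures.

0.862 s

vₓ = 10.20 cos 31.1° = 8.734 m/s; v_y0 = 10.20 sin 31.1° = 5.269 m/s.
Set y = v_y0 t − ½ g t² = 0.896: 4.905 t² − 5.269 t + 0.896 = 0.
Quadratic formula: t = (5.269 ± √10.179) / 9.81 = (5.269 ± 3.190) / 9.81 → t = 0.2118 s or 0.8623 s.
The descending-branch root is 0.8623 s.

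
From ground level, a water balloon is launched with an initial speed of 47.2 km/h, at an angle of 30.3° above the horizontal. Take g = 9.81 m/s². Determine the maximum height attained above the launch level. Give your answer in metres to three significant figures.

Convert: 47.2 km/h = 47.2/3.6 = 13.11 m/s.
Components: vₓ = 13.11 cos 30.3° = 11.32 m/s, v_y0 = 13.11 sin 30.3° = 6.615 m/s.
Peak height H = v_y0² / (2g) = 43.757 / 19.62 = 2.230 m.

2.23 m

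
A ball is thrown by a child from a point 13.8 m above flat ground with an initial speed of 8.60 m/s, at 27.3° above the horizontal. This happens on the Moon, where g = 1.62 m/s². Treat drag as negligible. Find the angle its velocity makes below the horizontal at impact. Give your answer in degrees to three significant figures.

45.5°

Horizontal component vₓ = 8.600 cos 27.3° = 7.642 m/s; vertical v_y0 = 8.600 sin 27.3° = 3.944 m/s.
Vertical motion (up positive, ground at y = 0): 0.8100 t² − (3.944) t − 13.8 = 0, so t = (3.944 + √(3.944² + 2·1.62·13.8)) / 1.62 = (3.944 + 7.763) / 1.62 = 7.227 s.
At impact: v_y = v_y0 − g t = −7.763 m/s; vₓ = 7.642 m/s.
Angle below horizontal: arctan(|v_y|/vₓ) = arctan(7.763/7.642) = 45.45°.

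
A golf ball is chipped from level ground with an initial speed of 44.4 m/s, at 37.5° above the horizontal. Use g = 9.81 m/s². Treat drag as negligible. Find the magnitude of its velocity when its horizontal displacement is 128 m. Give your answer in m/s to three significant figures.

36.3 m/s

Components: vₓ = 44.40 cos 37.5° = 35.22 m/s, v_y0 = 44.40 sin 37.5° = 27.03 m/s.
At x = 128 m, t = x/vₓ = 128/35.22 = 3.634 s.
Vertical velocity there: v_y = v_y0 − g t = 27.03 − 9.81 × 3.634 = −8.619 m/s.
Speed: √(vₓ² + v_y²) = √(35.22² + 8.619²) = 36.26 m/s.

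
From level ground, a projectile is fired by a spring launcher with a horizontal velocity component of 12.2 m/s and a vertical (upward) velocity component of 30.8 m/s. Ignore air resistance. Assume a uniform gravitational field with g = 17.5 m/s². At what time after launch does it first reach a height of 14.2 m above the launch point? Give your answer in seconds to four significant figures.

Height y(t) = 30.80 t − 8.750 t² = 14.2 gives 8.750 t² − 30.80 t + 14.2 = 0.
t = [30.80 ± √(30.80² − 2·17.5·14.2)] / 17.5 = (30.80 ± 21.25) / 17.5, so t = 0.5456 s or t = 2.974 s.
The first (ascending) time is 0.5456 s.

0.5456 s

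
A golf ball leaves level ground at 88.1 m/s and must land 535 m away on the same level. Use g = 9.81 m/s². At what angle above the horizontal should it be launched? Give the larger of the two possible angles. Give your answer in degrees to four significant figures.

R = v₀² sin 2θ / g gives sin 2θ = gR/v₀² = 9.81·535/88.1² = 0.6762.
2θ = 42.55° or 180° − 42.55° = 137.5°, so θ = 21.27° or 68.73°.
The larger angle is 68.73°.

68.73°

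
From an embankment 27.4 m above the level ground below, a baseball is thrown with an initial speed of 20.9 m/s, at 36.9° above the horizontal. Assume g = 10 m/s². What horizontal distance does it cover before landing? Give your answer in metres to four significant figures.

65.37 m

Horizontal component vₓ = 20.90 cos 36.9° = 16.71 m/s; vertical v_y0 = 20.90 sin 36.9° = 12.55 m/s.
With up positive and y = 0 at the ground: y(t) = 27.4 + (12.55) t − 5.000 t². Setting y = 0 and taking the positive root: t = [12.55 + √(12.55² + 2·10.0·27.4)] / 10.0 = (12.55 + 26.56) / 10.0 = 3.911 s.
Horizontal distance: R = vₓ t = 16.71 × 3.911 = 65.37 m.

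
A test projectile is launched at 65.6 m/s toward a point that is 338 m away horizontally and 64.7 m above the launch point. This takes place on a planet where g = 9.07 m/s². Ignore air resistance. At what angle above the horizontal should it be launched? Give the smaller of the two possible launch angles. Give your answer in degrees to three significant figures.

36.7°

Trajectory: y = x tanθ − g x² (1 + tan²θ)/(2v₀²). With x = 338, y = 64.7, v₀ = 65.6, g = 9.07:
120.4 tan²θ − 338 tanθ + (185.1) = 0.
tanθ = [338 ± √(338² − 4 × 120.4 × (185.1))] / (2 × 120.4) = (338 ± 158.5) / 240.8, giving tanθ = 0.7457 or 2.062.
θ = 36.71° or 64.13°; the smaller is 36.71°.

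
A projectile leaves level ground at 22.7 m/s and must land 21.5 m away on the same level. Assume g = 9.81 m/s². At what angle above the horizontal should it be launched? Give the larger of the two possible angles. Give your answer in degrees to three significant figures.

77.9°

From R = (v₀²/g) sin 2θ: sin 2θ = 9.81 × 21.5 / 515.29 = 0.4093.
2θ = 24.16° or 180° − 24.16° = 155.8°, so θ = 12.08° or 77.92°.
The larger angle is 77.92°.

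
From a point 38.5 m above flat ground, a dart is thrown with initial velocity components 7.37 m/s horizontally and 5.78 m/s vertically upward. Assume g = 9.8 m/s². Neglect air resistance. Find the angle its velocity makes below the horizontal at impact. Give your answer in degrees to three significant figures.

The projectile lands when y = 38.5 + (5.780) t − ½·9.80·t² = 0. Positive root: t = (5.780 + √(5.780² + 2·9.80·38.5)) / 9.80 = (5.780 + 28.07) / 9.80 = 3.454 s.
At impact: v_y = v_y0 − g t = −28.07 m/s; vₓ = 7.370 m/s.
Angle below horizontal: arctan(|v_y|/vₓ) = arctan(28.07/7.370) = 75.29°.

75.3°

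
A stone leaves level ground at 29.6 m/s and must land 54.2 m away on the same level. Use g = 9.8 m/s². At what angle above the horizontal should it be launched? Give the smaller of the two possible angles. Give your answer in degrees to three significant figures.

18.7°

Level-ground range R = v₀² sin(2θ)/g ⇒ sin(2θ) = gR/v₀² = 9.80 × 54.2 / 29.6² = 0.6062.
2θ = 37.32° or 180° − 37.32° = 142.7°, so θ = 18.66° or 71.34°.
The smaller angle is 18.66°.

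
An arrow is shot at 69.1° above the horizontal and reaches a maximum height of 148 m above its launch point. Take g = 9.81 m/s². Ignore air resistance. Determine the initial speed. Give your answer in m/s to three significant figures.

57.7 m/s

At the peak v_y = 0, so v_y0 = √(2gH) = √(2 × 9.81 × 148) = 53.89 m/s.
v_y0 = v₀ sin θ ⇒ v₀ = 53.89 / sin 69.1° = 57.68 m/s.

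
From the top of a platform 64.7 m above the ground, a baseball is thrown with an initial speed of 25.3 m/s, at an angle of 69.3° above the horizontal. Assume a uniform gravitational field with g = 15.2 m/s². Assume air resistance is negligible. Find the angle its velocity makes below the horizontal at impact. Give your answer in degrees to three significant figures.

79.9°

Resolve: vₓ = 25.30 cos 69.3° = 8.943 m/s and v_y0 = 25.30 sin 69.3° = 23.67 m/s.
With up positive and y = 0 at the ground: y(t) = 64.7 + (23.67) t − 7.600 t². Setting y = 0 and taking the positive root: t = [23.67 + √(23.67² + 2·15.2·64.7)] / 15.2 = (23.67 + 50.27) / 15.2 = 4.864 s.
At impact: v_y = v_y0 − g t = −50.27 m/s; vₓ = 8.943 m/s.
Angle below horizontal: arctan(|v_y|/vₓ) = arctan(50.27/8.943) = 79.91°.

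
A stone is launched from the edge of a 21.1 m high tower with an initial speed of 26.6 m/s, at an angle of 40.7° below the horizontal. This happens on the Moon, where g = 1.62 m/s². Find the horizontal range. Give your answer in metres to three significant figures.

23.3 m

Horizontal component vₓ = 26.60 cos 40.7° = 20.17 m/s; vertical v_y0 = −17.35 m/s (downward).
With up positive and y = 0 at the ground: y(t) = 21.1 + (−17.35) t − 0.8100 t². Setting y = 0 and taking the positive root: t = [−17.35 + √(17.35² + 2·1.62·21.1)] / 1.62 = (−17.35 + 19.22) / 1.62 = 1.154 s.
Horizontal distance: R = vₓ t = 20.17 × 1.154 = 23.28 m.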